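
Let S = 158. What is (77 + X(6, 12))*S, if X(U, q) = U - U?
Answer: 12166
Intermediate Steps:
X(U, q) = 0
(77 + X(6, 12))*S = (77 + 0)*158 = 77*158 = 12166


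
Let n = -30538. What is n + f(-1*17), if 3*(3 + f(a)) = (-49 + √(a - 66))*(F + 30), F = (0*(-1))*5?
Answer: -31031 + 10*I*√83 ≈ -31031.0 + 91.104*I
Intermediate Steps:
F = 0 (F = 0*5 = 0)
f(a) = -493 + 10*√(-66 + a) (f(a) = -3 + ((-49 + √(a - 66))*(0 + 30))/3 = -3 + ((-49 + √(-66 + a))*30)/3 = -3 + (-1470 + 30*√(-66 + a))/3 = -3 + (-490 + 10*√(-66 + a)) = -493 + 10*√(-66 + a))
n + f(-1*17) = -30538 + (-493 + 10*√(-66 - 1*17)) = -30538 + (-493 + 10*√(-66 - 17)) = -30538 + (-493 + 10*√(-83)) = -30538 + (-493 + 10*(I*√83)) = -30538 + (-493 + 10*I*√83) = -31031 + 10*I*√83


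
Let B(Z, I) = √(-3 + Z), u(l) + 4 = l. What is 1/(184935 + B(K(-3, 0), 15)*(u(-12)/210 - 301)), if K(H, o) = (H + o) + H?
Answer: 226545375/41897168307394 + 1106455*I/41897168307394 ≈ 5.4072e-6 + 2.6409e-8*I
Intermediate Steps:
u(l) = -4 + l
K(H, o) = o + 2*H
1/(184935 + B(K(-3, 0), 15)*(u(-12)/210 - 301)) = 1/(184935 + √(-3 + (0 + 2*(-3)))*((-4 - 12)/210 - 301)) = 1/(184935 + √(-3 + (0 - 6))*(-16*1/210 - 301)) = 1/(184935 + √(-3 - 6)*(-8/105 - 301)) = 1/(184935 + √(-9)*(-31613/105)) = 1/(184935 + (3*I)*(-31613/105)) = 1/(184935 - 31613*I/35) = 1225*(184935 + 31613*I/35)/41897168307394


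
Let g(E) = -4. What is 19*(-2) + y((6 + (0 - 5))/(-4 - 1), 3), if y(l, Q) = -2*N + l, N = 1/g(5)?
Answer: -377/10 ≈ -37.700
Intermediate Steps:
N = -¼ (N = 1/(-4) = -¼ ≈ -0.25000)
y(l, Q) = ½ + l (y(l, Q) = -2*(-¼) + l = ½ + l)
19*(-2) + y((6 + (0 - 5))/(-4 - 1), 3) = 19*(-2) + (½ + (6 + (0 - 5))/(-4 - 1)) = -38 + (½ + (6 - 5)/(-5)) = -38 + (½ + 1*(-⅕)) = -38 + (½ - ⅕) = -38 + 3/10 = -377/10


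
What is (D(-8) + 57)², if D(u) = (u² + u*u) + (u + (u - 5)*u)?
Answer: 78961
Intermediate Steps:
D(u) = u + 2*u² + u*(-5 + u) (D(u) = (u² + u²) + (u + (-5 + u)*u) = 2*u² + (u + u*(-5 + u)) = u + 2*u² + u*(-5 + u))
(D(-8) + 57)² = (-8*(-4 + 3*(-8)) + 57)² = (-8*(-4 - 24) + 57)² = (-8*(-28) + 57)² = (224 + 57)² = 281² = 78961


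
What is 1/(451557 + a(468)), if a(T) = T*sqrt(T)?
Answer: 50173/22644580113 - 104*sqrt(13)/7548193371 ≈ 2.1660e-6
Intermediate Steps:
a(T) = T**(3/2)
1/(451557 + a(468)) = 1/(451557 + 468**(3/2)) = 1/(451557 + 2808*sqrt(13))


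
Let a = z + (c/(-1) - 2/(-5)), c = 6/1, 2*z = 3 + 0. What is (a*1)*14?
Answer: -287/5 ≈ -57.400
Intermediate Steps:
z = 3/2 (z = (3 + 0)/2 = (½)*3 = 3/2 ≈ 1.5000)
c = 6 (c = 6*1 = 6)
a = -41/10 (a = 3/2 + (6/(-1) - 2/(-5)) = 3/2 + (6*(-1) - 2*(-⅕)) = 3/2 + (-6 + ⅖) = 3/2 - 28/5 = -41/10 ≈ -4.1000)
(a*1)*14 = -41/10*1*14 = -41/10*14 = -287/5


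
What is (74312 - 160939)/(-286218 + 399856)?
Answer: -86627/113638 ≈ -0.76231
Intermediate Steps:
(74312 - 160939)/(-286218 + 399856) = -86627/113638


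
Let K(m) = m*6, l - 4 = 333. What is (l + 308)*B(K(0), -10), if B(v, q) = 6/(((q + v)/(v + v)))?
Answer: 0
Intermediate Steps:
l = 337 (l = 4 + 333 = 337)
K(m) = 6*m
B(v, q) = 12*v/(q + v) (B(v, q) = 6/(((q + v)/((2*v)))) = 6/(((q + v)*(1/(2*v)))) = 6/(((q + v)/(2*v))) = 6*(2*v/(q + v)) = 12*v/(q + v))
(l + 308)*B(K(0), -10) = (337 + 308)*(12*(6*0)/(-10 + 6*0)) = 645*(12*0/(-10 + 0)) = 645*(12*0/(-10)) = 645*(12*0*(-⅒)) = 645*0 = 0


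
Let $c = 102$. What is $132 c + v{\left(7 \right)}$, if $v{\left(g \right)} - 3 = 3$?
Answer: $13470$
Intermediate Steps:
$v{\left(g \right)} = 6$ ($v{\left(g \right)} = 3 + 3 = 6$)
$132 c + v{\left(7 \right)} = 132 \cdot 102 + 6 = 13464 + 6 = 13470$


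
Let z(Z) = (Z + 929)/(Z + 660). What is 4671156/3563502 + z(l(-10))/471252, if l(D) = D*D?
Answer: 92943627133371/70904092101280 ≈ 1.3108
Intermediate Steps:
l(D) = D²
z(Z) = (929 + Z)/(660 + Z)
4671156/3563502 + z(l(-10))/471252 = 4671156/3563502 + ((929 + (-10)²)/(660 + (-10)²))/471252 = 4671156*(1/3563502) + ((929 + 100)/(660 + 100))*(1/471252) = 778526/593917 + (1029/760)*(1/471252) = 778526/593917 + 343/119383840 = 92943627133371/70904092101280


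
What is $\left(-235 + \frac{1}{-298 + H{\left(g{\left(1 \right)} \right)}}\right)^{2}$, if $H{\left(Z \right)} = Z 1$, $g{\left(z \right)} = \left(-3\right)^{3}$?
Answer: $\frac{5833293376}{105625} \approx 55226.0$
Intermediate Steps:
$g{\left(z \right)} = -27$
$H{\left(Z \right)} = Z$
$\left(-235 + \frac{1}{-298 + H{\left(g{\left(1 \right)} \right)}}\right)^{2} = \left(-235 + \frac{1}{-298 - 27}\right)^{2} = \left(-235 + \frac{1}{-325}\right)^{2} = \left(-235 - \frac{1}{325}\right)^{2} = \left(- \frac{76376}{325}\right)^{2} = \frac{5833293376}{105625}$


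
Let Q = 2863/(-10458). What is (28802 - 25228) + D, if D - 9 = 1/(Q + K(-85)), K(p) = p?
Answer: 456469123/127399 ≈ 3583.0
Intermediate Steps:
Q = -409/1494 (Q = 2863*(-1/10458) = -409/1494 ≈ -0.27376)
D = 1145097/127399 (D = 9 + 1/(-409/1494 - 85) = 9 + 1/(-127399/1494) = 9 - 1494/127399 = 1145097/127399 ≈ 8.9883)
(28802 - 25228) + D = (28802 - 25228) + 1145097/127399 = 3574 + 1145097/127399 = 456469123/127399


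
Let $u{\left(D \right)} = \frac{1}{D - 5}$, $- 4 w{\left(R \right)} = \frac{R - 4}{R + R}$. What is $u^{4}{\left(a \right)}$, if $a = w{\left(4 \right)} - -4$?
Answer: $1$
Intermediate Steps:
$w{\left(R \right)} = - \frac{-4 + R}{8 R}$ ($w{\left(R \right)} = - \frac{\left(R - 4\right) \frac{1}{R + R}}{4} = - \frac{\left(-4 + R\right) \frac{1}{2 R}}{4} = - \frac{\frac{1}{2} \frac{1}{R} \left(-4 + R\right)}{4} = - \frac{-4 + R}{8 R}$)
$a = 4$ ($a = \frac{4 - 4}{8 \cdot 4} - -4 = \frac{1}{8} \cdot \frac{1}{4} \left(4 - 4\right) + 4 = \frac{1}{8} \cdot \frac{1}{4} \cdot 0 + 4 = 0 + 4 = 4$)
$u{\left(D \right)} = \frac{1}{-5 + D}$
$u^{4}{\left(a \right)} = \left(\frac{1}{-5 + 4}\right)^{4} = \left(\frac{1}{-1}\right)^{4} = \left(-1\right)^{4} = 1$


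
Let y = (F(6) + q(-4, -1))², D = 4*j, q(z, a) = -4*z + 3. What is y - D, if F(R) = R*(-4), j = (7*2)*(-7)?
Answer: 417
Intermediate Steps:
j = -98 (j = 14*(-7) = -98)
q(z, a) = 3 - 4*z
F(R) = -4*R
D = -392 (D = 4*(-98) = -392)
y = 25 (y = (-4*6 + (3 - 4*(-4)))² = (-24 + (3 + 16))² = (-24 + 19)² = (-5)² = 25)
y - D = 25 - 1*(-392) = 25 + 392 = 417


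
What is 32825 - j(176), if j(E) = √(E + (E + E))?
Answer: 32825 - 4*√33 ≈ 32802.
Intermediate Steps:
j(E) = √3*√E (j(E) = √(E + 2*E) = √(3*E) = √3*√E)
32825 - j(176) = 32825 - √3*√176 = 32825 - √3*4*√11 = 32825 - 4*√33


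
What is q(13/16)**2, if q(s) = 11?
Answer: 121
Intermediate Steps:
q(13/16)**2 = 11**2 = 121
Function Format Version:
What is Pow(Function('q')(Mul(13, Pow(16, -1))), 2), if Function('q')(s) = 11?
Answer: 121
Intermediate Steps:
Pow(Function('q')(Mul(13, Pow(16, -1))), 2) = Pow(11, 2) = 121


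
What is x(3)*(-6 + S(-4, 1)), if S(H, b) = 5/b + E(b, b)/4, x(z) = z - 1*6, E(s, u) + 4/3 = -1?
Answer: 19/4 ≈ 4.7500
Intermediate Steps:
E(s, u) = -7/3 (E(s, u) = -4/3 - 1 = -7/3)
x(z) = -6 + z (x(z) = z - 6 = -6 + z)
S(H, b) = -7/12 + 5/b (S(H, b) = 5/b - 7/3/4 = 5/b - 7/3*¼ = 5/b - 7/12 = -7/12 + 5/b)
x(3)*(-6 + S(-4, 1)) = (-6 + 3)*(-6 + (-7/12 + 5/1)) = -3*(-6 + (-7/12 + 5*1)) = -3*(-6 + (-7/12 + 5)) = -3*(-6 + 53/12) = -3*(-19/12) = 19/4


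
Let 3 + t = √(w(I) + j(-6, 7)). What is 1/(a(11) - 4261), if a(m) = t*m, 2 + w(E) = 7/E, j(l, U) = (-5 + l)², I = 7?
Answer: -2147/9211958 - 11*√30/9211958 ≈ -0.00023961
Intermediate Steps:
w(E) = -2 + 7/E
t = -3 + 2*√30 (t = -3 + √((-2 + 7/7) + (-5 - 6)²) = -3 + √((-2 + 7*(⅐)) + (-11)²) = -3 + √((-2 + 1) + 121) = -3 + √(-1 + 121) = -3 + √120 = -3 + 2*√30 ≈ 7.9545)
a(m) = m*(-3 + 2*√30) (a(m) = (-3 + 2*√30)*m = m*(-3 + 2*√30))
1/(a(11) - 4261) = 1/(11*(-3 + 2*√30) - 4261) = 1/((-33 + 22*√30) - 4261) = 1/(-4294 + 22*√30)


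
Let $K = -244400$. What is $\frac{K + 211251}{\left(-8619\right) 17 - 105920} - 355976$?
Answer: $- \frac{89863616219}{252443} \approx -3.5598 \cdot 10^{5}$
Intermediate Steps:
$\frac{K + 211251}{\left(-8619\right) 17 - 105920} - 355976 = \frac{-244400 + 211251}{\left(-8619\right) 17 - 105920} - 355976 = - \frac{33149}{-146523 - 105920} - 355976 = - \frac{33149}{-252443} - 355976 = \left(-33149\right) \left(- \frac{1}{252443}\right) - 355976 = \frac{33149}{252443} - 355976 = - \frac{89863616219}{252443}$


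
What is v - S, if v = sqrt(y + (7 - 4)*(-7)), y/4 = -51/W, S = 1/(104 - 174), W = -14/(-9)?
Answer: 1/70 + I*sqrt(7455)/7 ≈ 0.014286 + 12.335*I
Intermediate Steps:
W = 14/9 (W = -14*(-1/9) = 14/9 ≈ 1.5556)
S = -1/70 (S = 1/(-70) = -1/70 ≈ -0.014286)
y = -918/7 (y = 4*(-51/14/9) = 4*(-51*9/14) = 4*(-459/14) = -918/7 ≈ -131.14)
v = I*sqrt(7455)/7 (v = sqrt(-918/7 + (7 - 4)*(-7)) = sqrt(-918/7 + 3*(-7)) = sqrt(-918/7 - 21) = sqrt(-1065/7) = I*sqrt(7455)/7 ≈ 12.335*I)
v - S = I*sqrt(7455)/7 - 1*(-1/70) = I*sqrt(7455)/7 + 1/70 = 1/70 + I*sqrt(7455)/7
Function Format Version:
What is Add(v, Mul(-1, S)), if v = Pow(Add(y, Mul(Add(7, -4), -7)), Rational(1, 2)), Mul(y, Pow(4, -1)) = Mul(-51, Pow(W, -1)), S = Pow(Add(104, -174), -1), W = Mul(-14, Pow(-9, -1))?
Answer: Add(Rational(1, 70), Mul(Rational(1, 7), I, Pow(7455, Rational(1, 2)))) ≈ Add(0.014286, Mul(12.335, I))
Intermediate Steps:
W = Rational(14, 9) (W = Mul(-14, Rational(-1, 9)) = Rational(14, 9) ≈ 1.5556)
S = Rational(-1, 70) (S = Pow(-70, -1) = Rational(-1, 70) ≈ -0.014286)
y = Rational(-918, 7) (y = Mul(4, Mul(-51, Pow(Rational(14, 9), -1))) = Mul(4, Mul(-51, Rational(9, 14))) = Mul(4, Rational(-459, 14)) = Rational(-918, 7) ≈ -131.14)
v = Mul(Rational(1, 7), I, Pow(7455, Rational(1, 2))) (v = Pow(Add(Rational(-918, 7), Mul(Add(7, -4), -7)), Rational(1, 2)) = Pow(Add(Rational(-918, 7), Mul(3, -7)), Rational(1, 2)) = Pow(Add(Rational(-918, 7), -21), Rational(1, 2)) = Pow(Rational(-1065, 7), Rational(1, 2)) = Mul(Rational(1, 7), I, Pow(7455, Rational(1, 2))) ≈ Mul(12.335, I))
Add(v, Mul(-1, S)) = Add(Mul(Rational(1, 7), I, Pow(7455, Rational(1, 2))), Mul(-1, Rational(-1, 70))) = Add(Mul(Rational(1, 7), I, Pow(7455, Rational(1, 2))), Rational(1, 70)) = Add(Rational(1, 70), Mul(Rational(1, 7), I, Pow(7455, Rational(1, 2))))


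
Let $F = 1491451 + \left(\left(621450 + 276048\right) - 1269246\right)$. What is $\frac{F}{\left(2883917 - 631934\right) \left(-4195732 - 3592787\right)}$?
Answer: $- \frac{1119703}{17539612383177} \approx -6.3839 \cdot 10^{-8}$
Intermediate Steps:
$F = 1119703$ ($F = 1491451 + \left(897498 - 1269246\right) = 1491451 - 371748 = 1119703$)
$\frac{F}{\left(2883917 - 631934\right) \left(-4195732 - 3592787\right)} = \frac{1119703}{\left(2883917 - 631934\right) \left(-4195732 - 3592787\right)} = \frac{1119703}{2251983 \left(-7788519\right)} = \frac{1119703}{-17539612383177} = 1119703 \left(- \frac{1}{17539612383177}\right) = - \frac{1119703}{17539612383177}$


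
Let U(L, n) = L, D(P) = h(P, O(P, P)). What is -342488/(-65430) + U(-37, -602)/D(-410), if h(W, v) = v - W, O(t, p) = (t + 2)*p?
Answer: 5742939181/1097195670 ≈ 5.2342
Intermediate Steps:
O(t, p) = p*(2 + t) (O(t, p) = (2 + t)*p = p*(2 + t))
D(P) = -P + P*(2 + P) (D(P) = P*(2 + P) - P = -P + P*(2 + P))
-342488/(-65430) + U(-37, -602)/D(-410) = -342488/(-65430) - 37*(-1/(410*(1 - 410))) = -342488*(-1/65430) - 37/((-410*(-409))) = 171244/32715 - 37/167690 = 5742939181/1097195670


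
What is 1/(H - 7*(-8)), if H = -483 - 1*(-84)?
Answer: -1/343 ≈ -0.0029155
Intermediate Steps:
H = -399 (H = -483 + 84 = -399)
1/(H - 7*(-8)) = 1/(-399 - 7*(-8)) = 1/(-399 + 56) = 1/(-343) = -1/343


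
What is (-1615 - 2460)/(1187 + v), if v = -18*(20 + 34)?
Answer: -815/43 ≈ -18.953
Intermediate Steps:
v = -972 (v = -18*54 = -972)
(-1615 - 2460)/(1187 + v) = (-1615 - 2460)/(1187 - 972) = -4075/215 = -4075*1/215 = -815/43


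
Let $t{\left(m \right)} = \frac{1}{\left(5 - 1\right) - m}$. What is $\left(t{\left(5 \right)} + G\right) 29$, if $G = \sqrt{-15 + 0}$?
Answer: $-29 + 29 i \sqrt{15} \approx -29.0 + 112.32 i$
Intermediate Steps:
$t{\left(m \right)} = \frac{1}{4 - m}$
$G = i \sqrt{15}$ ($G = \sqrt{-15} = i \sqrt{15} \approx 3.873 i$)
$\left(t{\left(5 \right)} + G\right) 29 = \left(- \frac{1}{-4 + 5} + i \sqrt{15}\right) 29 = \left(- 1^{-1} + i \sqrt{15}\right) 29 = \left(\left(-1\right) 1 + i \sqrt{15}\right) 29 = \left(-1 + i \sqrt{15}\right) 29 = -29 + 29 i \sqrt{15}$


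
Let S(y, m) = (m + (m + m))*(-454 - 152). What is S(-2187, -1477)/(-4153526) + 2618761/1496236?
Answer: 3429709970695/3107327564068 ≈ 1.1037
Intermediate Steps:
S(y, m) = -1818*m (S(y, m) = (m + 2*m)*(-606) = (3*m)*(-606) = -1818*m)
S(-2187, -1477)/(-4153526) + 2618761/1496236 = -1818*(-1477)/(-4153526) + 2618761/1496236 = 2685186*(-1/4153526) + 2618761*(1/1496236) = -1342593/2076763 + 2618761/1496236 = 3429709970695/3107327564068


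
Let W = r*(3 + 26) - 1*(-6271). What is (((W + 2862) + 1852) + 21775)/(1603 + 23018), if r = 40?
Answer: 33920/24621 ≈ 1.3777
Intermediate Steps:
W = 7431 (W = 40*(3 + 26) - 1*(-6271) = 40*29 + 6271 = 1160 + 6271 = 7431)
(((W + 2862) + 1852) + 21775)/(1603 + 23018) = (((7431 + 2862) + 1852) + 21775)/(1603 + 23018) = ((10293 + 1852) + 21775)/24621 = (12145 + 21775)*(1/24621) = 33920*(1/24621) = 33920/24621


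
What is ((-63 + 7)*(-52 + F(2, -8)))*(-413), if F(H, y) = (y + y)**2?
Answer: 4718112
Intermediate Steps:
F(H, y) = 4*y**2 (F(H, y) = (2*y)**2 = 4*y**2)
((-63 + 7)*(-52 + F(2, -8)))*(-413) = ((-63 + 7)*(-52 + 4*(-8)**2))*(-413) = -56*(-52 + 4*64)*(-413) = -56*(-52 + 256)*(-413) = -56*204*(-413) = -11424*(-413) = 4718112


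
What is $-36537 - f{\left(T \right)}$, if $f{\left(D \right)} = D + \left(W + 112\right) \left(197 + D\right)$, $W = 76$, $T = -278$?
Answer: $-21031$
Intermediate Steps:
$f{\left(D \right)} = 37036 + 189 D$ ($f{\left(D \right)} = D + \left(76 + 112\right) \left(197 + D\right) = D + 188 \left(197 + D\right) = D + \left(37036 + 188 D\right) = 37036 + 189 D$)
$-36537 - f{\left(T \right)} = -36537 - \left(37036 + 189 \left(-278\right)\right) = -36537 - \left(37036 - 52542\right) = -36537 - -15506 = -36537 + 15506 = -21031$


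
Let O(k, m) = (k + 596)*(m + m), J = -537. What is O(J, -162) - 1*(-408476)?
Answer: 389360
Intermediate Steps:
O(k, m) = 2*m*(596 + k) (O(k, m) = (596 + k)*(2*m) = 2*m*(596 + k))
O(J, -162) - 1*(-408476) = 2*(-162)*(596 - 537) - 1*(-408476) = 2*(-162)*59 + 408476 = -19116 + 408476 = 389360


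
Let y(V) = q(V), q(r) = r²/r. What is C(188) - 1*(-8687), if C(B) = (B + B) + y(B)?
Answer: 9251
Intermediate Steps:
q(r) = r
y(V) = V
C(B) = 3*B (C(B) = (B + B) + B = 2*B + B = 3*B)
C(188) - 1*(-8687) = 3*188 - 1*(-8687) = 564 + 8687 = 9251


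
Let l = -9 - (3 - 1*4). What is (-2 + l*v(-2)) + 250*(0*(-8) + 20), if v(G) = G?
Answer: 5014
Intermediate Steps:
l = -8 (l = -9 - (3 - 4) = -9 - 1*(-1) = -9 + 1 = -8)
(-2 + l*v(-2)) + 250*(0*(-8) + 20) = (-2 - 8*(-2)) + 250*(0*(-8) + 20) = (-2 + 16) + 250*(0 + 20) = 14 + 250*20 = 14 + 5000 = 5014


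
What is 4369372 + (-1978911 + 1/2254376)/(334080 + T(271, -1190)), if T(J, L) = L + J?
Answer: 3281700477010782857/751070162536 ≈ 4.3694e+6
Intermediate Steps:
T(J, L) = J + L
4369372 + (-1978911 + 1/2254376)/(334080 + T(271, -1190)) = 4369372 + (-1978911 + 1/2254376)/(334080 + (271 - 1190)) = 4369372 + (-1978911 + 1/2254376)/(334080 - 919) = 4369372 - 4461209464535/2254376/333161 = 4369372 - 4461209464535/2254376*1/333161 = 4369372 - 4461209464535/751070162536 = 3281700477010782857/751070162536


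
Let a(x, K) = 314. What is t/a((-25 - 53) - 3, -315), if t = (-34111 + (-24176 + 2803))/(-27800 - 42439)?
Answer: 2134/848271 ≈ 0.0025157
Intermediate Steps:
t = 4268/5403 (t = (-34111 - 21373)/(-70239) = -55484*(-1/70239) = 4268/5403 ≈ 0.78993)
t/a((-25 - 53) - 3, -315) = (4268/5403)/314 = (4268/5403)*(1/314) = 2134/848271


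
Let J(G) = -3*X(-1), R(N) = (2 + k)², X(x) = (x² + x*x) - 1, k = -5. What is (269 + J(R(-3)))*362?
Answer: 96292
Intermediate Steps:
X(x) = -1 + 2*x² (X(x) = (x² + x²) - 1 = 2*x² - 1 = -1 + 2*x²)
R(N) = 9 (R(N) = (2 - 5)² = (-3)² = 9)
J(G) = -3 (J(G) = -3*(-1 + 2*(-1)²) = -3*(-1 + 2*1) = -3*(-1 + 2) = -3*1 = -3)
(269 + J(R(-3)))*362 = (269 - 3)*362 = 266*362 = 96292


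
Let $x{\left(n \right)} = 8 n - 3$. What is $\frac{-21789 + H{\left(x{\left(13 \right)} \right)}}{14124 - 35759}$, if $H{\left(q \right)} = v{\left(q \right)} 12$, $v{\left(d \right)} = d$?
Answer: $\frac{20577}{21635} \approx 0.9511$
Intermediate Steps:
$x{\left(n \right)} = -3 + 8 n$
$H{\left(q \right)} = 12 q$ ($H{\left(q \right)} = q 12 = 12 q$)
$\frac{-21789 + H{\left(x{\left(13 \right)} \right)}}{14124 - 35759} = \frac{-21789 + 12 \left(-3 + 8 \cdot 13\right)}{14124 - 35759} = \frac{-21789 + 12 \left(-3 + 104\right)}{-21635} = \left(-21789 + 12 \cdot 101\right) \left(- \frac{1}{21635}\right) = \left(-21789 + 1212\right) \left(- \frac{1}{21635}\right) = \left(-20577\right) \left(- \frac{1}{21635}\right) = \frac{20577}{21635}$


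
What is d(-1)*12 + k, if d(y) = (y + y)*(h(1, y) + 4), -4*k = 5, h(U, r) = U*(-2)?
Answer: -197/4 ≈ -49.250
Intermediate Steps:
h(U, r) = -2*U
k = -5/4 (k = -¼*5 = -5/4 ≈ -1.2500)
d(y) = 4*y (d(y) = (y + y)*(-2*1 + 4) = (2*y)*(-2 + 4) = (2*y)*2 = 4*y)
d(-1)*12 + k = (4*(-1))*12 - 5/4 = -4*12 - 5/4 = -48 - 5/4 = -197/4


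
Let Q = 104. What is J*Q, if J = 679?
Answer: 70616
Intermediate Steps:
J*Q = 679*104 = 70616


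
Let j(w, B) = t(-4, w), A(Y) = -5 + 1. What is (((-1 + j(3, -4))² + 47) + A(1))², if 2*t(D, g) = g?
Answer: 29929/16 ≈ 1870.6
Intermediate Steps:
t(D, g) = g/2
A(Y) = -4
j(w, B) = w/2
(((-1 + j(3, -4))² + 47) + A(1))² = (((-1 + (½)*3)² + 47) - 4)² = (((-1 + 3/2)² + 47) - 4)² = (((½)² + 47) - 4)² = ((¼ + 47) - 4)² = (189/4 - 4)² = (173/4)² = 29929/16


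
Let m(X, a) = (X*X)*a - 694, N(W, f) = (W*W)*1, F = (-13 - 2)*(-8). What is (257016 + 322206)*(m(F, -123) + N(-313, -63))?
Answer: -969574186350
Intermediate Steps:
F = 120 (F = -15*(-8) = 120)
N(W, f) = W² (N(W, f) = W²*1 = W²)
m(X, a) = -694 + a*X² (m(X, a) = X²*a - 694 = a*X² - 694 = -694 + a*X²)
(257016 + 322206)*(m(F, -123) + N(-313, -63)) = (257016 + 322206)*((-694 - 123*120²) + (-313)²) = 579222*((-694 - 123*14400) + 97969) = 579222*((-694 - 1771200) + 97969) = 579222*(-1771894 + 97969) = 579222*(-1673925) = -969574186350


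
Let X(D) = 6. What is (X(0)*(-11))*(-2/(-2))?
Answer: -66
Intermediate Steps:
(X(0)*(-11))*(-2/(-2)) = (6*(-11))*(-2/(-2)) = -(-132)*(-1)/2 = -66*1 = -66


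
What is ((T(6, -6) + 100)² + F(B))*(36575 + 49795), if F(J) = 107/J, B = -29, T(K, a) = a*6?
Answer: 10250132490/29 ≈ 3.5345e+8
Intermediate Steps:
T(K, a) = 6*a
((T(6, -6) + 100)² + F(B))*(36575 + 49795) = ((6*(-6) + 100)² + 107/(-29))*(36575 + 49795) = ((-36 + 100)² + 107*(-1/29))*86370 = (64² - 107/29)*86370 = (4096 - 107/29)*86370 = (118677/29)*86370 = 10250132490/29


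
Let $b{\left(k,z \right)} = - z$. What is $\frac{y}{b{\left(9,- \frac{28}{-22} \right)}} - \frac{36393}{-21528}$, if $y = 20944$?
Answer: $- \frac{118076125}{7176} \approx -16454.0$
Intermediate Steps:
$\frac{y}{b{\left(9,- \frac{28}{-22} \right)}} - \frac{36393}{-21528} = \frac{20944}{\left(-1\right) \left(- \frac{28}{-22}\right)} - \frac{36393}{-21528} = \frac{20944}{\left(-1\right) \left(\left(-28\right) \left(- \frac{1}{22}\right)\right)} - - \frac{12131}{7176} = \frac{20944}{\left(-1\right) \frac{14}{11}} + \frac{12131}{7176} = \frac{20944}{- \frac{14}{11}} + \frac{12131}{7176} = 20944 \left(- \frac{11}{14}\right) + \frac{12131}{7176} = -16456 + \frac{12131}{7176} = - \frac{118076125}{7176}$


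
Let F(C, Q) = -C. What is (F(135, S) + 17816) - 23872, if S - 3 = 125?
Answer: -6191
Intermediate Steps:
S = 128 (S = 3 + 125 = 128)
(F(135, S) + 17816) - 23872 = (-1*135 + 17816) - 23872 = (-135 + 17816) - 23872 = 17681 - 23872 = -6191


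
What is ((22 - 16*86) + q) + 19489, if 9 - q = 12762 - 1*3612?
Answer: 8994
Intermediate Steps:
q = -9141 (q = 9 - (12762 - 1*3612) = 9 - (12762 - 3612) = 9 - 1*9150 = 9 - 9150 = -9141)
((22 - 16*86) + q) + 19489 = ((22 - 16*86) - 9141) + 19489 = ((22 - 1376) - 9141) + 19489 = (-1354 - 9141) + 19489 = -10495 + 19489 = 8994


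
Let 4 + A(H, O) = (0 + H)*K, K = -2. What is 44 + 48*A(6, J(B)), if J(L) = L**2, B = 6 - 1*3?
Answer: -724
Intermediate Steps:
B = 3 (B = 6 - 3 = 3)
A(H, O) = -4 - 2*H (A(H, O) = -4 + (0 + H)*(-2) = -4 + H*(-2) = -4 - 2*H)
44 + 48*A(6, J(B)) = 44 + 48*(-4 - 2*6) = 44 + 48*(-4 - 12) = 44 + 48*(-16) = 44 - 768 = -724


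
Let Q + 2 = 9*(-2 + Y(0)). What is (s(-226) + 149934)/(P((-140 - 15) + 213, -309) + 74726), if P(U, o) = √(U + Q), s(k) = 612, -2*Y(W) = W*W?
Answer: 5624850198/2791987519 - 75273*√38/2791987519 ≈ 2.0145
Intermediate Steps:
Y(W) = -W²/2 (Y(W) = -W*W/2 = -W²/2)
Q = -20 (Q = -2 + 9*(-2 - ½*0²) = -2 + 9*(-2 - ½*0) = -2 + 9*(-2 + 0) = -2 + 9*(-2) = -2 - 18 = -20)
P(U, o) = √(-20 + U) (P(U, o) = √(U - 20) = √(-20 + U))
(s(-226) + 149934)/(P((-140 - 15) + 213, -309) + 74726) = (612 + 149934)/(√(-20 + ((-140 - 15) + 213)) + 74726) = 150546/(√(-20 + (-155 + 213)) + 74726) = 150546/(√(-20 + 58) + 74726) = 150546/(√38 + 74726) = 150546/(74726 + √38)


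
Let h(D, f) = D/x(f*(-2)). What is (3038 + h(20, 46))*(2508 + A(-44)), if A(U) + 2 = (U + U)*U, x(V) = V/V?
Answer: 19503924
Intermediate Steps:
x(V) = 1
h(D, f) = D (h(D, f) = D/1 = D*1 = D)
A(U) = -2 + 2*U**2 (A(U) = -2 + (U + U)*U = -2 + (2*U)*U = -2 + 2*U**2)
(3038 + h(20, 46))*(2508 + A(-44)) = (3038 + 20)*(2508 + (-2 + 2*(-44)**2)) = 3058*(2508 + (-2 + 2*1936)) = 3058*(2508 + (-2 + 3872)) = 3058*(2508 + 3870) = 3058*6378 = 19503924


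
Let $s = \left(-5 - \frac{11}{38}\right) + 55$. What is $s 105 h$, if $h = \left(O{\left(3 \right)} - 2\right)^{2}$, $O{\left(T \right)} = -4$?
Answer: $\frac{3570210}{19} \approx 1.8791 \cdot 10^{5}$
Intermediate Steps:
$h = 36$ ($h = \left(-4 - 2\right)^{2} = \left(-6\right)^{2} = 36$)
$s = \frac{1889}{38}$ ($s = \left(-5 - \frac{11}{38}\right) + 55 = - \frac{201}{38} + 55 = \frac{1889}{38} \approx 49.711$)
$s 105 h = \frac{1889}{38} \cdot 105 \cdot 36 = \frac{198345}{38} \cdot 36 = \frac{3570210}{19}$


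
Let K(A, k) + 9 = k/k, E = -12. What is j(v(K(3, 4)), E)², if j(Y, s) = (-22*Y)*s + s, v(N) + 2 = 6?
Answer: 1089936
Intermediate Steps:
K(A, k) = -8 (K(A, k) = -9 + k/k = -9 + 1 = -8)
v(N) = 4 (v(N) = -2 + 6 = 4)
j(Y, s) = s - 22*Y*s (j(Y, s) = -22*Y*s + s = s - 22*Y*s)
j(v(K(3, 4)), E)² = (-12*(1 - 22*4))² = (-12*(1 - 88))² = (-12*(-87))² = 1044² = 1089936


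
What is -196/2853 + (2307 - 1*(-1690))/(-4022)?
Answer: -12191753/11474766 ≈ -1.0625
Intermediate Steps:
-196/2853 + (2307 - 1*(-1690))/(-4022) = -196*1/2853 + (2307 + 1690)*(-1/4022) = -196/2853 + 3997*(-1/4022) = -196/2853 - 3997/4022 = -12191753/11474766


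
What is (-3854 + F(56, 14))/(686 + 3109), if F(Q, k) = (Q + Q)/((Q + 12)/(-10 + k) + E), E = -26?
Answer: -34798/34155 ≈ -1.0188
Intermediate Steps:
F(Q, k) = 2*Q/(-26 + (12 + Q)/(-10 + k)) (F(Q, k) = (Q + Q)/((Q + 12)/(-10 + k) - 26) = (2*Q)/((12 + Q)/(-10 + k) - 26) = (2*Q)/(-26 + (12 + Q)/(-10 + k)) = 2*Q/(-26 + (12 + Q)/(-10 + k)))
(-3854 + F(56, 14))/(686 + 3109) = (-3854 + 2*56*(-10 + 14)/(272 + 56 - 26*14))/(686 + 3109) = (-3854 + 2*56*4/(272 + 56 - 364))/3795 = (-3854 + 2*56*4/(-36))*(1/3795) = (-3854 + 2*56*(-1/36)*4)*(1/3795) = (-3854 - 112/9)*(1/3795) = -34798/9*1/3795 = -34798/34155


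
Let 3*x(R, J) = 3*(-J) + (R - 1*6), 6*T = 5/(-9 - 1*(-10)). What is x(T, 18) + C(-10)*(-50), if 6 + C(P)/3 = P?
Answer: 42845/18 ≈ 2380.3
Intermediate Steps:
C(P) = -18 + 3*P
T = ⅚ (T = (5/(-9 - 1*(-10)))/6 = (5/(-9 + 10))/6 = (5/1)/6 = (5*1)/6 = (⅙)*5 = ⅚ ≈ 0.83333)
x(R, J) = -2 - J + R/3 (x(R, J) = (3*(-J) + (R - 1*6))/3 = (-3*J + (R - 6))/3 = (-3*J + (-6 + R))/3 = (-6 + R - 3*J)/3 = -2 - J + R/3)
x(T, 18) + C(-10)*(-50) = (-2 - 1*18 + (⅓)*(⅚)) + (-18 + 3*(-10))*(-50) = (-2 - 18 + 5/18) + (-18 - 30)*(-50) = -355/18 - 48*(-50) = -355/18 + 2400 = 42845/18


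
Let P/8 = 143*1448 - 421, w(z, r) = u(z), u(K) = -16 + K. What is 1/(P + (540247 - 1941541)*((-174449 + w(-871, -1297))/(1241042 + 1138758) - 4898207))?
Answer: 297475/2041817780536930548 ≈ 1.4569e-13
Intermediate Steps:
w(z, r) = -16 + z
P = 1653144 (P = 8*(143*1448 - 421) = 8*(207064 - 421) = 8*206643 = 1653144)
1/(P + (540247 - 1941541)*((-174449 + w(-871, -1297))/(1241042 + 1138758) - 4898207)) = 1/(1653144 + (540247 - 1941541)*((-174449 + (-16 - 871))/(1241042 + 1138758) - 4898207)) = 1/(1653144 - 1401294*((-174449 - 887)/2379800 - 4898207)) = 1/(1653144 - 1401294*(-175336*1/2379800 - 4898207)) = 1/(1653144 - 1401294*(-21917/297475 - 4898207)) = 1/(1653144 - 1401294*(-1457094149242/297475)) = 1/(1653144 + 2041817288767919148/297475) = 1/(2041817780536930548/297475) = 297475/2041817780536930548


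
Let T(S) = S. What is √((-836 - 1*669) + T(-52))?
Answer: 3*I*√173 ≈ 39.459*I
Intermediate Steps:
√((-836 - 1*669) + T(-52)) = √((-836 - 1*669) - 52) = √((-836 - 669) - 52) = √(-1505 - 52) = √(-1557) = 3*I*√173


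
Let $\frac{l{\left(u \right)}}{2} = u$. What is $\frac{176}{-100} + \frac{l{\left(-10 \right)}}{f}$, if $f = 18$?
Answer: $- \frac{646}{225} \approx -2.8711$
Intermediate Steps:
$l{\left(u \right)} = 2 u$
$\frac{176}{-100} + \frac{l{\left(-10 \right)}}{f} = \frac{176}{-100} + \frac{2 \left(-10\right)}{18} = 176 \left(- \frac{1}{100}\right) - \frac{10}{9} = - \frac{44}{25} - \frac{10}{9} = - \frac{646}{225}$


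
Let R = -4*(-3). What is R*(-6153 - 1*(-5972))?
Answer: -2172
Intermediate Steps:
R = 12
R*(-6153 - 1*(-5972)) = 12*(-6153 - 1*(-5972)) = 12*(-6153 + 5972) = 12*(-181) = -2172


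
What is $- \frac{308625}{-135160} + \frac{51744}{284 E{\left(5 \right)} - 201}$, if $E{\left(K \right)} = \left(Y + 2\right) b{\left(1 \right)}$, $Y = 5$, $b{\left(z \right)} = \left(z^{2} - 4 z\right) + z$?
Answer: $- \frac{1140918483}{112912664} \approx -10.104$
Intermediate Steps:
$b{\left(z \right)} = z^{2} - 3 z$
$E{\left(K \right)} = -14$ ($E{\left(K \right)} = \left(5 + 2\right) 1 \left(-3 + 1\right) = 7 \cdot 1 \left(-2\right) = 7 \left(-2\right) = -14$)
$- \frac{308625}{-135160} + \frac{51744}{284 E{\left(5 \right)} - 201} = - \frac{308625}{-135160} + \frac{51744}{284 \left(-14\right) - 201} = \left(-308625\right) \left(- \frac{1}{135160}\right) + \frac{51744}{-3976 - 201} = \frac{61725}{27032} + \frac{51744}{-4177} = \frac{61725}{27032} + 51744 \left(- \frac{1}{4177}\right) = \frac{61725}{27032} - \frac{51744}{4177} = - \frac{1140918483}{112912664}$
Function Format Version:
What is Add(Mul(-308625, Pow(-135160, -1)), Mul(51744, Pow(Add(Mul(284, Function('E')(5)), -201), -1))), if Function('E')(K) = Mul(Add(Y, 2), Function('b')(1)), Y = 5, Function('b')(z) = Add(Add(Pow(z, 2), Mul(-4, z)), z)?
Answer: Rational(-1140918483, 112912664) ≈ -10.104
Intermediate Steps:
Function('b')(z) = Add(Pow(z, 2), Mul(-3, z))
Function('E')(K) = -14 (Function('E')(K) = Mul(Add(5, 2), Mul(1, Add(-3, 1))) = Mul(7, Mul(1, -2)) = Mul(7, -2) = -14)
Add(Mul(-308625, Pow(-135160, -1)), Mul(51744, Pow(Add(Mul(284, Function('E')(5)), -201), -1))) = Add(Mul(-308625, Pow(-135160, -1)), Mul(51744, Pow(Add(Mul(284, -14), -201), -1))) = Add(Mul(-308625, Rational(-1, 135160)), Mul(51744, Pow(Add(-3976, -201), -1))) = Add(Rational(61725, 27032), Mul(51744, Pow(-4177, -1))) = Add(Rational(61725, 27032), Mul(51744, Rational(-1, 4177))) = Add(Rational(61725, 27032), Rational(-51744, 4177)) = Rational(-1140918483, 112912664)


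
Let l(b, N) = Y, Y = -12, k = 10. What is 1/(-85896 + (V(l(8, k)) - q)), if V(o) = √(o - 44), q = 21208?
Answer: -13388/1433908359 - I*√14/5735633436 ≈ -9.3367e-6 - 6.5235e-10*I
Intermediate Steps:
l(b, N) = -12
V(o) = √(-44 + o)
1/(-85896 + (V(l(8, k)) - q)) = 1/(-85896 + (√(-44 - 12) - 1*21208)) = 1/(-85896 + (√(-56) - 21208)) = 1/(-85896 + (2*I*√14 - 21208)) = 1/(-85896 + (-21208 + 2*I*√14)) = 1/(-107104 + 2*I*√14)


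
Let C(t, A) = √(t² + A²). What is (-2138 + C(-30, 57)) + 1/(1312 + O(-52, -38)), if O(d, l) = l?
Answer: -2723811/1274 + 3*√461 ≈ -2073.6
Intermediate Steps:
C(t, A) = √(A² + t²)
(-2138 + C(-30, 57)) + 1/(1312 + O(-52, -38)) = (-2138 + √(57² + (-30)²)) + 1/(1312 - 38) = (-2138 + √(3249 + 900)) + 1/1274 = (-2138 + √4149) + 1/1274 = (-2138 + 3*√461) + 1/1274 = -2723811/1274 + 3*√461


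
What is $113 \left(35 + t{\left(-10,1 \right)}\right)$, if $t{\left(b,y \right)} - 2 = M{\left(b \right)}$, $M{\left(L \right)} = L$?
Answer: $3051$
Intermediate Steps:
$t{\left(b,y \right)} = 2 + b$
$113 \left(35 + t{\left(-10,1 \right)}\right) = 113 \left(35 + \left(2 - 10\right)\right) = 113 \left(35 - 8\right) = 113 \cdot 27 = 3051$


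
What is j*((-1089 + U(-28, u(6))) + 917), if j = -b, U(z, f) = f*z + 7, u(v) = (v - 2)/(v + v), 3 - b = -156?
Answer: 27719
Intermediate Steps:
b = 159 (b = 3 - 1*(-156) = 3 + 156 = 159)
u(v) = (-2 + v)/(2*v) (u(v) = (-2 + v)/((2*v)) = (-2 + v)*(1/(2*v)) = (-2 + v)/(2*v))
U(z, f) = 7 + f*z
j = -159 (j = -1*159 = -159)
j*((-1089 + U(-28, u(6))) + 917) = -159*((-1089 + (7 + ((½)*(-2 + 6)/6)*(-28))) + 917) = -159*((-1089 + (7 + ((½)*(⅙)*4)*(-28))) + 917) = -159*((-1089 + (7 + (⅓)*(-28))) + 917) = -159*((-1089 + (7 - 28/3)) + 917) = -159*((-1089 - 7/3) + 917) = -159*(-3274/3 + 917) = -159*(-523/3) = 27719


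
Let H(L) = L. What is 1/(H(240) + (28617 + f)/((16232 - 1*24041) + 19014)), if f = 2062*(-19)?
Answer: 11205/2678639 ≈ 0.0041831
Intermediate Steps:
f = -39178
1/(H(240) + (28617 + f)/((16232 - 1*24041) + 19014)) = 1/(240 + (28617 - 39178)/((16232 - 1*24041) + 19014)) = 1/(240 - 10561/((16232 - 24041) + 19014)) = 1/(240 - 10561/(-7809 + 19014)) = 1/(240 - 10561/11205) = 1/(2678639/11205) = 11205/2678639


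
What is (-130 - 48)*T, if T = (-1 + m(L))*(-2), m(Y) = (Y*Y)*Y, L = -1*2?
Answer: -3204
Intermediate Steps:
L = -2
m(Y) = Y³ (m(Y) = Y²*Y = Y³)
T = 18 (T = (-1 + (-2)³)*(-2) = (-1 - 8)*(-2) = -9*(-2) = 18)
(-130 - 48)*T = (-130 - 48)*18 = -178*18 = -3204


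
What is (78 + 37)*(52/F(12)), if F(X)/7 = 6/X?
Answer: 11960/7 ≈ 1708.6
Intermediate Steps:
F(X) = 42/X (F(X) = 7*(6/X) = 42/X)
(78 + 37)*(52/F(12)) = (78 + 37)*(52/((42/12))) = 115*(52/((42*(1/12)))) = 115*(52/(7/2)) = 115*(52*(2/7)) = 115*(104/7) = 11960/7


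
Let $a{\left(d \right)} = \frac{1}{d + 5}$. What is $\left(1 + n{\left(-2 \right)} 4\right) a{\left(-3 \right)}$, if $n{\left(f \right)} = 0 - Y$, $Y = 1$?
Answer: $- \frac{3}{2} \approx -1.5$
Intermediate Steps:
$a{\left(d \right)} = \frac{1}{5 + d}$
$n{\left(f \right)} = -1$ ($n{\left(f \right)} = 0 - 1 = -1$)
$\left(1 + n{\left(-2 \right)} 4\right) a{\left(-3 \right)} = \frac{1 - 4}{5 - 3} = \frac{1 - 4}{2} = \left(-3\right) \frac{1}{2} = - \frac{3}{2}$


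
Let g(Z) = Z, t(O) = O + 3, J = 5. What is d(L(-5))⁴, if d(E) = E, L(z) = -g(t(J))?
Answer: 4096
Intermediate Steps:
t(O) = 3 + O
L(z) = -8 (L(z) = -(3 + 5) = -1*8 = -8)
d(L(-5))⁴ = (-8)⁴ = 4096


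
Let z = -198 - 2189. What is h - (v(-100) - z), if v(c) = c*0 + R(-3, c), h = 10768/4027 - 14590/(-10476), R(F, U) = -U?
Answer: -52373570713/21093426 ≈ -2482.9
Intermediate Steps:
h = 85779749/21093426 (h = 10768*(1/4027) - 14590*(-1/10476) = 10768/4027 + 7295/5238 = 85779749/21093426 ≈ 4.0667)
z = -2387
v(c) = -c (v(c) = c*0 - c = 0 - c = -c)
h - (v(-100) - z) = 85779749/21093426 - (-1*(-100) - 1*(-2387)) = 85779749/21093426 - (100 + 2387) = 85779749/21093426 - 1*2487 = 85779749/21093426 - 2487 = -52373570713/21093426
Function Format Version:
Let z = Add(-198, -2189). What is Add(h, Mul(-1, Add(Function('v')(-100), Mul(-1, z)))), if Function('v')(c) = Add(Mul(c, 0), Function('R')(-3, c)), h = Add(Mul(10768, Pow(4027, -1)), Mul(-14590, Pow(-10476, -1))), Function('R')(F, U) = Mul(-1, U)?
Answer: Rational(-52373570713, 21093426) ≈ -2482.9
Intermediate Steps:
h = Rational(85779749, 21093426) (h = Add(Mul(10768, Rational(1, 4027)), Mul(-14590, Rational(-1, 10476))) = Add(Rational(10768, 4027), Rational(7295, 5238)) = Rational(85779749, 21093426) ≈ 4.0667)
z = -2387
Function('v')(c) = Mul(-1, c) (Function('v')(c) = Add(Mul(c, 0), Mul(-1, c)) = Add(0, Mul(-1, c)) = Mul(-1, c))
Add(h, Mul(-1, Add(Function('v')(-100), Mul(-1, z)))) = Add(Rational(85779749, 21093426), Mul(-1, Add(Mul(-1, -100), Mul(-1, -2387)))) = Add(Rational(85779749, 21093426), Mul(-1, Add(100, 2387))) = Add(Rational(85779749, 21093426), Mul(-1, 2487)) = Add(Rational(85779749, 21093426), -2487) = Rational(-52373570713, 21093426)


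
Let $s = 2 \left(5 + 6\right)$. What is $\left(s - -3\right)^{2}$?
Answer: $625$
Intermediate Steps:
$s = 22$ ($s = 2 \cdot 11 = 22$)
$\left(s - -3\right)^{2} = \left(22 - -3\right)^{2} = \left(22 + \left(-19 + 22\right)\right)^{2} = \left(22 + 3\right)^{2} = 25^{2} = 625$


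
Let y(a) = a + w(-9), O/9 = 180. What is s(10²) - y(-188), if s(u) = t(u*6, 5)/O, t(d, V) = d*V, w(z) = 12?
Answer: 4802/27 ≈ 177.85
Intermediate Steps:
O = 1620 (O = 9*180 = 1620)
t(d, V) = V*d
s(u) = u/54 (s(u) = (5*(u*6))/1620 = (5*(6*u))*(1/1620) = (30*u)*(1/1620) = u/54)
y(a) = 12 + a (y(a) = a + 12 = 12 + a)
s(10²) - y(-188) = (1/54)*10² - (12 - 188) = (1/54)*100 - 1*(-176) = 50/27 + 176 = 4802/27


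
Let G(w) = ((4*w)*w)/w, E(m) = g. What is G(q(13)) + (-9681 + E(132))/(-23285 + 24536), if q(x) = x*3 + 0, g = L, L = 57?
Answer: 61844/417 ≈ 148.31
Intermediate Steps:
g = 57
q(x) = 3*x (q(x) = 3*x + 0 = 3*x)
E(m) = 57
G(w) = 4*w (G(w) = (4*w**2)/w = 4*w)
G(q(13)) + (-9681 + E(132))/(-23285 + 24536) = 4*(3*13) + (-9681 + 57)/(-23285 + 24536) = 4*39 - 9624/1251 = 156 - 9624*1/1251 = 156 - 3208/417 = 61844/417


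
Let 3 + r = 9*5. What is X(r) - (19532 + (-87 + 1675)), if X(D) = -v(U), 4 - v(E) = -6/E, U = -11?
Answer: -232358/11 ≈ -21123.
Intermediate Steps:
v(E) = 4 + 6/E (v(E) = 4 - (-6)/E = 4 + 6/E)
r = 42 (r = -3 + 9*5 = -3 + 45 = 42)
X(D) = -38/11 (X(D) = -(4 + 6/(-11)) = -(4 + 6*(-1/11)) = -(4 - 6/11) = -1*38/11 = -38/11)
X(r) - (19532 + (-87 + 1675)) = -38/11 - (19532 + (-87 + 1675)) = -38/11 - (19532 + 1588) = -38/11 - 1*21120 = -38/11 - 21120 = -232358/11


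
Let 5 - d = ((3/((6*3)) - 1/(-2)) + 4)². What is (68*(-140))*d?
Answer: 1437520/9 ≈ 1.5972e+5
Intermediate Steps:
d = -151/9 (d = 5 - ((3/((6*3)) - 1/(-2)) + 4)² = 5 - ((3/18 - 1*(-½)) + 4)² = 5 - ((3*(1/18) + ½) + 4)² = 5 - ((⅙ + ½) + 4)² = 5 - (⅔ + 4)² = 5 - (14/3)² = 5 - 1*196/9 = 5 - 196/9 = -151/9 ≈ -16.778)
(68*(-140))*d = (68*(-140))*(-151/9) = -9520*(-151/9) = 1437520/9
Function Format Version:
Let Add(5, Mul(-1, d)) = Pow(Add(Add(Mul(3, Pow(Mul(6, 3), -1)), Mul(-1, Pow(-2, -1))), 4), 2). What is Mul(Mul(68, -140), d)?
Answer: Rational(1437520, 9) ≈ 1.5972e+5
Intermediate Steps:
d = Rational(-151, 9) (d = Add(5, Mul(-1, Pow(Add(Add(Mul(3, Pow(Mul(6, 3), -1)), Mul(-1, Pow(-2, -1))), 4), 2))) = Add(5, Mul(-1, Pow(Add(Add(Mul(3, Pow(18, -1)), Mul(-1, Rational(-1, 2))), 4), 2))) = Add(5, Mul(-1, Pow(Add(Add(Mul(3, Rational(1, 18)), Rational(1, 2)), 4), 2))) = Add(5, Mul(-1, Pow(Add(Add(Rational(1, 6), Rational(1, 2)), 4), 2))) = Add(5, Mul(-1, Pow(Add(Rational(2, 3), 4), 2))) = Add(5, Mul(-1, Pow(Rational(14, 3), 2))) = Add(5, Mul(-1, Rational(196, 9))) = Add(5, Rational(-196, 9)) = Rational(-151, 9) ≈ -16.778)
Mul(Mul(68, -140), d) = Mul(Mul(68, -140), Rational(-151, 9)) = Mul(-9520, Rational(-151, 9)) = Rational(1437520, 9)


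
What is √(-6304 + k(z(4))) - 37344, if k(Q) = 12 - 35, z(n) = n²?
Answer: -37344 + 3*I*√703 ≈ -37344.0 + 79.542*I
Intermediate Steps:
k(Q) = -23
√(-6304 + k(z(4))) - 37344 = √(-6304 - 23) - 37344 = √(-6327) - 37344 = 3*I*√703 - 37344 = -37344 + 3*I*√703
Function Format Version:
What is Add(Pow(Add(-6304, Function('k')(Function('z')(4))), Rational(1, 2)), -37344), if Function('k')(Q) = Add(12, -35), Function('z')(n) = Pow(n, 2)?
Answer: Add(-37344, Mul(3, I, Pow(703, Rational(1, 2)))) ≈ Add(-37344., Mul(79.542, I))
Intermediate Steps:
Function('k')(Q) = -23
Add(Pow(Add(-6304, Function('k')(Function('z')(4))), Rational(1, 2)), -37344) = Add(Pow(Add(-6304, -23), Rational(1, 2)), -37344) = Add(Pow(-6327, Rational(1, 2)), -37344) = Add(Mul(3, I, Pow(703, Rational(1, 2))), -37344) = Add(-37344, Mul(3, I, Pow(703, Rational(1, 2))))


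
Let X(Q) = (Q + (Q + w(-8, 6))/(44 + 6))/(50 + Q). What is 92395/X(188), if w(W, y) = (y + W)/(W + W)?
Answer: 1759200800/15341 ≈ 1.1467e+5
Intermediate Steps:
w(W, y) = (W + y)/(2*W) (w(W, y) = (W + y)/((2*W)) = (W + y)*(1/(2*W)) = (W + y)/(2*W))
X(Q) = (1/400 + 51*Q/50)/(50 + Q) (X(Q) = (Q + (Q + (½)*(-8 + 6)/(-8))/(44 + 6))/(50 + Q) = (Q + (Q + (½)*(-⅛)*(-2))/50)/(50 + Q) = (Q + (Q + ⅛)*(1/50))/(50 + Q) = (Q + (⅛ + Q)*(1/50))/(50 + Q) = (Q + (1/400 + Q/50))/(50 + Q) = (1/400 + 51*Q/50)/(50 + Q))
92395/X(188) = 92395/(((1 + 408*188)/(400*(50 + 188)))) = 92395/(((1/400)*(1 + 76704)/238)) = 92395/(((1/400)*(1/238)*76705)) = 92395/(15341/19040) = 92395*(19040/15341) = 1759200800/15341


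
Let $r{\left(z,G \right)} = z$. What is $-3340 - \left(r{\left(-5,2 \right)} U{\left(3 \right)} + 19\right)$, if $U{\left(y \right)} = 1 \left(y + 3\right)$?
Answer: $-3329$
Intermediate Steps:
$U{\left(y \right)} = 3 + y$ ($U{\left(y \right)} = 1 \left(3 + y\right) = 3 + y$)
$-3340 - \left(r{\left(-5,2 \right)} U{\left(3 \right)} + 19\right) = -3340 - \left(- 5 \left(3 + 3\right) + 19\right) = -3340 - \left(\left(-5\right) 6 + 19\right) = -3340 - \left(-30 + 19\right) = -3340 - -11 = -3340 + 11 = -3329$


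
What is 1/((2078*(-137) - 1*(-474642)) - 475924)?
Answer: -1/285968 ≈ -3.4969e-6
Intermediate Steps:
1/((2078*(-137) - 1*(-474642)) - 475924) = 1/((-284686 + 474642) - 475924) = 1/(189956 - 475924) = 1/(-285968) = -1/285968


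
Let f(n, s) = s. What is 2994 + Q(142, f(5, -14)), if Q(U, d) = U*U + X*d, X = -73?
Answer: 24180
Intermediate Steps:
Q(U, d) = U**2 - 73*d (Q(U, d) = U*U - 73*d = U**2 - 73*d)
2994 + Q(142, f(5, -14)) = 2994 + (142**2 - 73*(-14)) = 2994 + (20164 + 1022) = 2994 + 21186 = 24180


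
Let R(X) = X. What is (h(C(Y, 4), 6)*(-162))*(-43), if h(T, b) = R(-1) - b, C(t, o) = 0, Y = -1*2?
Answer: -48762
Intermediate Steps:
Y = -2
h(T, b) = -1 - b
(h(C(Y, 4), 6)*(-162))*(-43) = ((-1 - 1*6)*(-162))*(-43) = ((-1 - 6)*(-162))*(-43) = -7*(-162)*(-43) = 1134*(-43) = -48762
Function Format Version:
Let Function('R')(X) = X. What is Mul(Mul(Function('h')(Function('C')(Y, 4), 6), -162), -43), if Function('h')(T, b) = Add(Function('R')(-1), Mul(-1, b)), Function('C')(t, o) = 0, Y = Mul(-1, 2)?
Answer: -48762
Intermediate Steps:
Y = -2
Function('h')(T, b) = Add(-1, Mul(-1, b))
Mul(Mul(Function('h')(Function('C')(Y, 4), 6), -162), -43) = Mul(Mul(Add(-1, Mul(-1, 6)), -162), -43) = Mul(Mul(Add(-1, -6), -162), -43) = Mul(Mul(-7, -162), -43) = Mul(1134, -43) = -48762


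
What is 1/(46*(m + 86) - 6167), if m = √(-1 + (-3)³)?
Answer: -2211/4947769 - 92*I*√7/4947769 ≈ -0.00044687 - 4.9196e-5*I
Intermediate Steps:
m = 2*I*√7 (m = √(-1 - 27) = √(-28) = 2*I*√7 ≈ 5.2915*I)
1/(46*(m + 86) - 6167) = 1/(46*(2*I*√7 + 86) - 6167) = 1/(46*(86 + 2*I*√7) - 6167) = 1/((3956 + 92*I*√7) - 6167) = 1/(-2211 + 92*I*√7)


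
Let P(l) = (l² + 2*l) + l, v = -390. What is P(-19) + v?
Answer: -86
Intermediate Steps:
P(l) = l² + 3*l
P(-19) + v = -19*(3 - 19) - 390 = -19*(-16) - 390 = 304 - 390 = -86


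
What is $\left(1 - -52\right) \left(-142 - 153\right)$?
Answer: $-15635$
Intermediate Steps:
$\left(1 - -52\right) \left(-142 - 153\right) = \left(1 + 52\right) \left(-295\right) = 53 \left(-295\right) = -15635$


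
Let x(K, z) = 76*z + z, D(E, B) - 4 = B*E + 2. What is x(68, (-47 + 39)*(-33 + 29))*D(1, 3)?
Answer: 22176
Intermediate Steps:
D(E, B) = 6 + B*E (D(E, B) = 4 + (B*E + 2) = 4 + (2 + B*E) = 6 + B*E)
x(K, z) = 77*z
x(68, (-47 + 39)*(-33 + 29))*D(1, 3) = (77*((-47 + 39)*(-33 + 29)))*(6 + 3*1) = (77*(-8*(-4)))*(6 + 3) = (77*32)*9 = 2464*9 = 22176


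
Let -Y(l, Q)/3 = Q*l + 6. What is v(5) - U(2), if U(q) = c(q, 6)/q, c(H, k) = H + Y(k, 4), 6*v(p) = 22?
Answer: 143/3 ≈ 47.667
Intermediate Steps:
Y(l, Q) = -18 - 3*Q*l (Y(l, Q) = -3*(Q*l + 6) = -3*(6 + Q*l) = -18 - 3*Q*l)
v(p) = 11/3 (v(p) = (1/6)*22 = 11/3)
c(H, k) = -18 + H - 12*k (c(H, k) = H + (-18 - 3*4*k) = H + (-18 - 12*k) = -18 + H - 12*k)
U(q) = (-90 + q)/q (U(q) = (-18 + q - 12*6)/q = (-18 + q - 72)/q = (-90 + q)/q)
v(5) - U(2) = 11/3 - (-90 + 2)/2 = 11/3 - (-88)/2 = 11/3 - 1*(-44) = 11/3 + 44 = 143/3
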